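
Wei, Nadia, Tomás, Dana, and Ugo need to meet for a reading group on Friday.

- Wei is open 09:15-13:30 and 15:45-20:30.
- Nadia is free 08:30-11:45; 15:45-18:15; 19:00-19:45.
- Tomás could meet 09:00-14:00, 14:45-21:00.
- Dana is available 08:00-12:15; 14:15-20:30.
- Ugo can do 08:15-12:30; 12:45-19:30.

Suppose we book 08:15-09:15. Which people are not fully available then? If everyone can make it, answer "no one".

Wei: not fully free for 08:15-09:15. Nadia: not fully free for 08:15-09:15. Tomás: not fully free for 08:15-09:15. Dana: free for 08:15-09:15. Ugo: free for 08:15-09:15.

Nadia, Tomás, Wei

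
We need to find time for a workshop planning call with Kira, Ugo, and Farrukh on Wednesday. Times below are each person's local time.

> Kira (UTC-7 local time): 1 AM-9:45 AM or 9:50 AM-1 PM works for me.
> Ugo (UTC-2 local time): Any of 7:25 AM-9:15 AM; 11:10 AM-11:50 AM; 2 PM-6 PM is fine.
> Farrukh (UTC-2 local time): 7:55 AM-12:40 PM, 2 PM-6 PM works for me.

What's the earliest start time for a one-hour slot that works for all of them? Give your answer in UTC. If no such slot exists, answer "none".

Kira in UTC: 08:00-16:45, 16:50-20:00 (add 7h to convert from UTC-7).
Ugo in UTC: 09:25-11:15, 13:10-13:50, 16:00-20:00 (add 2h to convert from UTC-2).
Farrukh in UTC: 09:55-14:40, 16:00-20:00 (add 2h to convert from UTC-2).
Kira ∩ Ugo: 09:25-11:15, 13:10-13:50, 16:00-16:45, 16:50-20:00.
Kira ∩ Ugo ∩ Farrukh: 09:55-11:15, 13:10-13:50, 16:00-16:45, 16:50-20:00.
The first common window of at least 60 minutes is 09:55-11:15, so the earliest start is 09:55.

09:55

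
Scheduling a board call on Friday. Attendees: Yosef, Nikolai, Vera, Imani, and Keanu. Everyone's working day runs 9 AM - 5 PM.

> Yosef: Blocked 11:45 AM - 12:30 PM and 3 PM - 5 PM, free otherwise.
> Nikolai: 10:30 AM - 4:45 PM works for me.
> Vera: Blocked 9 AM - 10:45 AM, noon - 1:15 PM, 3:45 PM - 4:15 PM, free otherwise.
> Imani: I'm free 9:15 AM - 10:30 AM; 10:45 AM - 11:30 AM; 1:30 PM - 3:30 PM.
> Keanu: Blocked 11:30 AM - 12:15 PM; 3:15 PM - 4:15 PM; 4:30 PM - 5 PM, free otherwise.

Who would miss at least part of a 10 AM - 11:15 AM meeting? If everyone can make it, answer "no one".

Imani, Nikolai, Vera

Yosef free: 09:00-11:45, 12:30-15:00 (invert busy blocks within the working day).
Nikolai free: 10:30-16:45.
Vera free: 10:45-12:00, 13:15-15:45, 16:15-17:00 (invert busy blocks within the working day).
Imani free: 09:15-10:30, 10:45-11:30, 13:30-15:30.
Keanu free: 09:00-11:30, 12:15-15:15, 16:15-16:30 (invert busy blocks within the working day).
Yosef: free for 10:00-11:15. Nikolai: not fully free for 10:00-11:15. Vera: not fully free for 10:00-11:15. Imani: not fully free for 10:00-11:15. Keanu: free for 10:00-11:15.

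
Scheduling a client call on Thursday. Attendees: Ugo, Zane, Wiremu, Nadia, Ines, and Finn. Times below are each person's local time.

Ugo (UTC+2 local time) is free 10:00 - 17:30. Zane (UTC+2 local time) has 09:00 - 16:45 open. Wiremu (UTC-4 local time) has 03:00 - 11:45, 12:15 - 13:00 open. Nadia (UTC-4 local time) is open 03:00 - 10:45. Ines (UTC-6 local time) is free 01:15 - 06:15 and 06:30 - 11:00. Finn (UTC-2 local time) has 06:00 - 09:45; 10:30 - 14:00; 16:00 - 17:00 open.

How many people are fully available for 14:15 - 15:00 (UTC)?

4

Ugo in UTC: 08:00-15:30 (subtract 2h to convert from UTC+2).
Zane in UTC: 07:00-14:45 (subtract 2h to convert from UTC+2).
Wiremu in UTC: 07:00-15:45, 16:15-17:00 (add 4h to convert from UTC-4).
Nadia in UTC: 07:00-14:45 (add 4h to convert from UTC-4).
Ines in UTC: 07:15-12:15, 12:30-17:00 (add 6h to convert from UTC-6).
Finn in UTC: 08:00-11:45, 12:30-16:00, 18:00-19:00 (add 2h to convert from UTC-2).
Ugo, Wiremu, Ines, and Finn can make the full 14:15-15:00 slot — that's 4.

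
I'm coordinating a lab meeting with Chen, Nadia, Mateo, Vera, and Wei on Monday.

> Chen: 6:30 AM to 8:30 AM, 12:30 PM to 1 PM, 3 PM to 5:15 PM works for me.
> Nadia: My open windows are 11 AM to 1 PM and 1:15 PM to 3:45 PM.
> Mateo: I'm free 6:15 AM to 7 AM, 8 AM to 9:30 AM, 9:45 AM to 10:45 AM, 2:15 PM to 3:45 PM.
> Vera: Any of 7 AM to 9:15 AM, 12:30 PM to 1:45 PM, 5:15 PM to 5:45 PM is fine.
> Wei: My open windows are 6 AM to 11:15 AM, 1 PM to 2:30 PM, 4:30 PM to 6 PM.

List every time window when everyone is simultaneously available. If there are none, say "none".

none

Chen ∩ Nadia: 12:30-13:00, 15:00-15:45.
Chen ∩ Nadia ∩ Mateo: 15:00-15:45.
Chen ∩ Nadia ∩ Mateo ∩ Vera: ∅.
Chen ∩ Nadia ∩ Mateo ∩ Vera ∩ Wei: ∅.
There is no time when everyone is free.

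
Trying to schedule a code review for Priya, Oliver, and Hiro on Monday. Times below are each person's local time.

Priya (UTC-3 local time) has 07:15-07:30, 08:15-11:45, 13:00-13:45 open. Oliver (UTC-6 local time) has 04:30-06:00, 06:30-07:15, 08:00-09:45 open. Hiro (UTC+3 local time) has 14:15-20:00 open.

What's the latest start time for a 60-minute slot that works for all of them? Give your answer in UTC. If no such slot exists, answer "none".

Priya in UTC: 10:15-10:30, 11:15-14:45, 16:00-16:45 (add 3h to convert from UTC-3).
Oliver in UTC: 10:30-12:00, 12:30-13:15, 14:00-15:45 (add 6h to convert from UTC-6).
Hiro in UTC: 11:15-17:00 (subtract 3h to convert from UTC+3).
Priya ∩ Oliver: 11:15-12:00, 12:30-13:15, 14:00-14:45.
Priya ∩ Oliver ∩ Hiro: 11:15-12:00, 12:30-13:15, 14:00-14:45.
Those are the intersection windows.
No common window is at least 60 minutes long.

none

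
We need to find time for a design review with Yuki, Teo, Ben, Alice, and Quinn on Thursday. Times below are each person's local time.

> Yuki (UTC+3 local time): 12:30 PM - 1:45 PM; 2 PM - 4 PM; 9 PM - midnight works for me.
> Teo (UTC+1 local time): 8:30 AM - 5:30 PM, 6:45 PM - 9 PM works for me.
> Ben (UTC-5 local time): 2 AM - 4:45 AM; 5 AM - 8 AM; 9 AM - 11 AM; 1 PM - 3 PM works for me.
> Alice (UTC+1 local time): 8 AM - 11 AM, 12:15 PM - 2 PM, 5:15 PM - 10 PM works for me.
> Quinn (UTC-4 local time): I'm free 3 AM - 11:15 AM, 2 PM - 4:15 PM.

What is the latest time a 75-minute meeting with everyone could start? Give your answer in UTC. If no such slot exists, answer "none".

18:45

Yuki in UTC: 09:30-10:45, 11:00-13:00, 18:00-21:00 (subtract 3h to convert from UTC+3).
Teo in UTC: 07:30-16:30, 17:45-20:00 (subtract 1h to convert from UTC+1).
Ben in UTC: 07:00-09:45, 10:00-13:00, 14:00-16:00, 18:00-20:00 (add 5h to convert from UTC-5).
Alice in UTC: 07:00-10:00, 11:15-13:00, 16:15-21:00 (subtract 1h to convert from UTC+1).
Quinn in UTC: 07:00-15:15, 18:00-20:15 (add 4h to convert from UTC-4).
Yuki ∩ Teo: 09:30-10:45, 11:00-13:00, 18:00-20:00.
Yuki ∩ Teo ∩ Ben: 09:30-09:45, 10:00-10:45, 11:00-13:00, 18:00-20:00.
Yuki ∩ Teo ∩ Ben ∩ Alice: 09:30-09:45, 11:15-13:00, 18:00-20:00.
Yuki ∩ Teo ∩ Ben ∩ Alice ∩ Quinn: 09:30-09:45, 11:15-13:00, 18:00-20:00.
So the common availability across everyone is 09:30-09:45, 11:15-13:00, 18:00-20:00.
The last common window of at least 75 minutes is 18:00-20:00; a 75-minute meeting can start as late as 18:45 and still end by 20:00.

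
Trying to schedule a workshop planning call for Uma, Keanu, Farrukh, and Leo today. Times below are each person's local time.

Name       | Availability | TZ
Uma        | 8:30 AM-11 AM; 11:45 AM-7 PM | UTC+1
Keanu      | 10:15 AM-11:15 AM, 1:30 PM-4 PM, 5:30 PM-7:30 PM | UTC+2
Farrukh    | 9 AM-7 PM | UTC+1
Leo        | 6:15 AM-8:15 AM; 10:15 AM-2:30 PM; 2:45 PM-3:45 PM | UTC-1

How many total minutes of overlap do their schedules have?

270

Uma in UTC: 07:30-10:00, 10:45-18:00 (subtract 1h to convert from UTC+1).
Keanu in UTC: 08:15-09:15, 11:30-14:00, 15:30-17:30 (subtract 2h to convert from UTC+2).
Farrukh in UTC: 08:00-18:00 (subtract 1h to convert from UTC+1).
Leo in UTC: 07:15-09:15, 11:15-15:30, 15:45-16:45 (add 1h to convert from UTC-1).
Uma ∩ Keanu: 08:15-09:15, 11:30-14:00, 15:30-17:30.
Uma ∩ Keanu ∩ Farrukh: 08:15-09:15, 11:30-14:00, 15:30-17:30.
Uma ∩ Keanu ∩ Farrukh ∩ Leo: 08:15-09:15, 11:30-14:00, 15:45-16:45.
Summing the common windows: 60 + 150 + 60 = 270 minutes.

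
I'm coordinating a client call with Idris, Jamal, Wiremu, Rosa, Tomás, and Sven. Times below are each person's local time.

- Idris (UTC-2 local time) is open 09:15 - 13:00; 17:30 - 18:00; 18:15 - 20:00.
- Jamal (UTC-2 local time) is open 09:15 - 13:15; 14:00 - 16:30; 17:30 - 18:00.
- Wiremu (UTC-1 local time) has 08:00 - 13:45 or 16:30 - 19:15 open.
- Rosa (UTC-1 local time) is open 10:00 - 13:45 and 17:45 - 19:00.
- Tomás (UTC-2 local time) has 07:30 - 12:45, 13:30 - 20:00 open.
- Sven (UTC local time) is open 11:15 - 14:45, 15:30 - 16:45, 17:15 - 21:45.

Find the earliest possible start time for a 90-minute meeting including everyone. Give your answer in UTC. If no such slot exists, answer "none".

11:15

Idris in UTC: 11:15-15:00, 19:30-20:00, 20:15-22:00 (add 2h to convert from UTC-2).
Jamal in UTC: 11:15-15:15, 16:00-18:30, 19:30-20:00 (add 2h to convert from UTC-2).
Wiremu in UTC: 09:00-14:45, 17:30-20:15 (add 1h to convert from UTC-1).
Rosa in UTC: 11:00-14:45, 18:45-20:00 (add 1h to convert from UTC-1).
Tomás in UTC: 09:30-14:45, 15:30-22:00 (add 2h to convert from UTC-2).
Sven in UTC: 11:15-14:45, 15:30-16:45, 17:15-21:45.
Idris ∩ Jamal: 11:15-15:00, 19:30-20:00.
Idris ∩ Jamal ∩ Wiremu: 11:15-14:45, 19:30-20:00.
Idris ∩ Jamal ∩ Wiremu ∩ Rosa: 11:15-14:45, 19:30-20:00.
Idris ∩ Jamal ∩ Wiremu ∩ Rosa ∩ Tomás: 11:15-14:45, 19:30-20:00.
Idris ∩ Jamal ∩ Wiremu ∩ Rosa ∩ Tomás ∩ Sven: 11:15-14:45, 19:30-20:00.
The first common window of at least 90 minutes is 11:15-14:45, so the earliest start is 11:15.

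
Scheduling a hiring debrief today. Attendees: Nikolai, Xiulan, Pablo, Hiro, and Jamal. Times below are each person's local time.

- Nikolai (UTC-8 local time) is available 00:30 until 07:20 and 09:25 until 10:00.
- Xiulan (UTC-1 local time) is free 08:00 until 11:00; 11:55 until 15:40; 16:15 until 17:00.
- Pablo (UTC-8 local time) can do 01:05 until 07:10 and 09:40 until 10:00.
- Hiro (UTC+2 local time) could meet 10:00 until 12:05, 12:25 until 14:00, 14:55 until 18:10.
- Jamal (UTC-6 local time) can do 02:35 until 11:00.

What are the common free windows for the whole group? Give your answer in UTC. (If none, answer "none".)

09:05-10:05, 10:25-12:00, 12:55-15:10

Nikolai in UTC: 08:30-15:20, 17:25-18:00 (add 8h to convert from UTC-8).
Xiulan in UTC: 09:00-12:00, 12:55-16:40, 17:15-18:00 (add 1h to convert from UTC-1).
Pablo in UTC: 09:05-15:10, 17:40-18:00 (add 8h to convert from UTC-8).
Hiro in UTC: 08:00-10:05, 10:25-12:00, 12:55-16:10 (subtract 2h to convert from UTC+2).
Jamal in UTC: 08:35-17:00 (add 6h to convert from UTC-6).
Nikolai ∩ Xiulan: 09:00-12:00, 12:55-15:20, 17:25-18:00.
Nikolai ∩ Xiulan ∩ Pablo: 09:05-12:00, 12:55-15:10, 17:40-18:00.
Nikolai ∩ Xiulan ∩ Pablo ∩ Hiro: 09:05-10:05, 10:25-12:00, 12:55-15:10.
Nikolai ∩ Xiulan ∩ Pablo ∩ Hiro ∩ Jamal: 09:05-10:05, 10:25-12:00, 12:55-15:10.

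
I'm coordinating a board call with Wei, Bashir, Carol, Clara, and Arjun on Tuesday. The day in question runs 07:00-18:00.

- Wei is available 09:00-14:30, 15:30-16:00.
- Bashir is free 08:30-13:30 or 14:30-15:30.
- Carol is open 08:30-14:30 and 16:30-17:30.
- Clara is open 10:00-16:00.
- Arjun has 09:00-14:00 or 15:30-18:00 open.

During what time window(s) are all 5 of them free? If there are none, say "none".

Wei ∩ Bashir: 09:00-13:30.
Wei ∩ Bashir ∩ Carol: 09:00-13:30.
Wei ∩ Bashir ∩ Carol ∩ Clara: 10:00-13:30.
Wei ∩ Bashir ∩ Carol ∩ Clara ∩ Arjun: 10:00-13:30.
Those are the intersection windows.

10:00-13:30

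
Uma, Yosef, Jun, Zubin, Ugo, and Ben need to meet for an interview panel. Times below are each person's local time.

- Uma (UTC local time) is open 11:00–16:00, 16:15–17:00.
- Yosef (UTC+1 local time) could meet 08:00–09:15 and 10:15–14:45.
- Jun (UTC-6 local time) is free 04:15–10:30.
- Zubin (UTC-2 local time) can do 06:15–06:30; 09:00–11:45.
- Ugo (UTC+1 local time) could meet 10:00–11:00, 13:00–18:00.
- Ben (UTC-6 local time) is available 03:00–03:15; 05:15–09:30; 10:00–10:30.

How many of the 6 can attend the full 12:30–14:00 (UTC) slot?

4

Uma in UTC: 11:00-16:00, 16:15-17:00.
Yosef in UTC: 07:00-08:15, 09:15-13:45 (subtract 1h to convert from UTC+1).
Jun in UTC: 10:15-16:30 (add 6h to convert from UTC-6).
Zubin in UTC: 08:15-08:30, 11:00-13:45 (add 2h to convert from UTC-2).
Ugo in UTC: 09:00-10:00, 12:00-17:00 (subtract 1h to convert from UTC+1).
Ben in UTC: 09:00-09:15, 11:15-15:30, 16:00-16:30 (add 6h to convert from UTC-6).
Uma, Jun, Ugo, and Ben can make the full 12:30-14:00 slot — that's 4.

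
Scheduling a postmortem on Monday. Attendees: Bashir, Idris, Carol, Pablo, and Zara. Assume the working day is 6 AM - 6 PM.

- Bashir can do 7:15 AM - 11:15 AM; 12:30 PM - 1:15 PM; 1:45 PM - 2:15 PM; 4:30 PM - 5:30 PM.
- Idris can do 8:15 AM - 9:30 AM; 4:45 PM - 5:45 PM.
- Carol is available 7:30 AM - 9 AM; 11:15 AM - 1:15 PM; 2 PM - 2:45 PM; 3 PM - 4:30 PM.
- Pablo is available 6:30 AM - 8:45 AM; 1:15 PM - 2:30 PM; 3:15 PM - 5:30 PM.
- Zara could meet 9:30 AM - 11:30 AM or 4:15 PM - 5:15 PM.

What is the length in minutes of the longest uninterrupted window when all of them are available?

Bashir ∩ Idris: 08:15-09:30, 16:45-17:30.
Bashir ∩ Idris ∩ Carol: 08:15-09:00.
Bashir ∩ Idris ∩ Carol ∩ Pablo: 08:15-08:45.
Bashir ∩ Idris ∩ Carol ∩ Pablo ∩ Zara: ∅.
There is no time when everyone is free.
No common window exists, so the longest block is 0 minutes.

0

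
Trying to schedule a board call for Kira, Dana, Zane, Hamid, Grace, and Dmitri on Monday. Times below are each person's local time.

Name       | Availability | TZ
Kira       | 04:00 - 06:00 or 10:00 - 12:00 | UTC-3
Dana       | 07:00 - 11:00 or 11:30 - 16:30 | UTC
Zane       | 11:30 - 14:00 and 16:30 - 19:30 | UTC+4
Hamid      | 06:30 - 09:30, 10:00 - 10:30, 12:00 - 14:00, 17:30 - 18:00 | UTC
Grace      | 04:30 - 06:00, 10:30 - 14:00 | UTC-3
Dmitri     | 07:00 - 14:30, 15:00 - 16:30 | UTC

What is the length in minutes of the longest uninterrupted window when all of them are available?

90

Kira in UTC: 07:00-09:00, 13:00-15:00 (add 3h to convert from UTC-3).
Dana in UTC: 07:00-11:00, 11:30-16:30.
Zane in UTC: 07:30-10:00, 12:30-15:30 (subtract 4h to convert from UTC+4).
Hamid in UTC: 06:30-09:30, 10:00-10:30, 12:00-14:00, 17:30-18:00.
Grace in UTC: 07:30-09:00, 13:30-17:00 (add 3h to convert from UTC-3).
Dmitri in UTC: 07:00-14:30, 15:00-16:30.
Kira ∩ Dana: 07:00-09:00, 13:00-15:00.
Kira ∩ Dana ∩ Zane: 07:30-09:00, 13:00-15:00.
Kira ∩ Dana ∩ Zane ∩ Hamid: 07:30-09:00, 13:00-14:00.
Kira ∩ Dana ∩ Zane ∩ Hamid ∩ Grace: 07:30-09:00, 13:30-14:00.
Kira ∩ Dana ∩ Zane ∩ Hamid ∩ Grace ∩ Dmitri: 07:30-09:00, 13:30-14:00.
Those are the intersection windows.
The longest is 07:30-09:00 at 90 minutes.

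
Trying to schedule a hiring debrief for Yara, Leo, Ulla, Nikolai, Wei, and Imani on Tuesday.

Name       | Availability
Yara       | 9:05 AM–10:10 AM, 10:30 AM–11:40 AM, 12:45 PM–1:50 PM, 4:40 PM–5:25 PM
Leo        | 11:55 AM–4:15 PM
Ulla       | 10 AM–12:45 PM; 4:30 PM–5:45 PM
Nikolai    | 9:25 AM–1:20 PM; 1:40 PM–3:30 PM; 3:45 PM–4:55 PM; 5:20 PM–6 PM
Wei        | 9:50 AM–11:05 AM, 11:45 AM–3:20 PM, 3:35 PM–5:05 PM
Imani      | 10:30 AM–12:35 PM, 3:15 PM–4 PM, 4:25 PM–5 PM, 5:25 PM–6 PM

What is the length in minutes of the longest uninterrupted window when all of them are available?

0

Yara ∩ Leo: 12:45-13:50.
Yara ∩ Leo ∩ Ulla: ∅.
Yara ∩ Leo ∩ Ulla ∩ Nikolai: ∅.
Yara ∩ Leo ∩ Ulla ∩ Nikolai ∩ Wei: ∅.
Yara ∩ Leo ∩ Ulla ∩ Nikolai ∩ Wei ∩ Imani: ∅.
There is no time when everyone is free.
No common window exists, so the longest block is 0 minutes.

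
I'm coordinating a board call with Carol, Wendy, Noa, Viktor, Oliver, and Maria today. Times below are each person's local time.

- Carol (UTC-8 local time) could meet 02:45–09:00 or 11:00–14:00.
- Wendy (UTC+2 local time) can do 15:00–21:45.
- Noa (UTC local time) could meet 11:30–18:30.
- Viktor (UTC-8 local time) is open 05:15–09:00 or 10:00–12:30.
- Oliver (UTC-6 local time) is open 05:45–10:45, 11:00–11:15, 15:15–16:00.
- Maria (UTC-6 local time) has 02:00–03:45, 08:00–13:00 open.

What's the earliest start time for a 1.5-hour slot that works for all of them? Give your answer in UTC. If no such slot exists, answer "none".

Carol in UTC: 10:45-17:00, 19:00-22:00 (add 8h to convert from UTC-8).
Wendy in UTC: 13:00-19:45 (subtract 2h to convert from UTC+2).
Noa in UTC: 11:30-18:30.
Viktor in UTC: 13:15-17:00, 18:00-20:30 (add 8h to convert from UTC-8).
Oliver in UTC: 11:45-16:45, 17:00-17:15, 21:15-22:00 (add 6h to convert from UTC-6).
Maria in UTC: 08:00-09:45, 14:00-19:00 (add 6h to convert from UTC-6).
Carol ∩ Wendy: 13:00-17:00, 19:00-19:45.
Carol ∩ Wendy ∩ Noa: 13:00-17:00.
Carol ∩ Wendy ∩ Noa ∩ Viktor: 13:15-17:00.
Carol ∩ Wendy ∩ Noa ∩ Viktor ∩ Oliver: 13:15-16:45.
Carol ∩ Wendy ∩ Noa ∩ Viktor ∩ Oliver ∩ Maria: 14:00-16:45.
So the common availability across everyone is 14:00-16:45.
The first common window of at least 90 minutes is 14:00-16:45, so the earliest start is 14:00.

14:00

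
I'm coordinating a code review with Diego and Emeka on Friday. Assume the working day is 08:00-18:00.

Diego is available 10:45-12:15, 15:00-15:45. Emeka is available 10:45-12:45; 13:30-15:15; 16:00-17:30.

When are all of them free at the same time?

Diego ∩ Emeka: 10:45-12:15, 15:00-15:15.

10:45-12:15, 15:00-15:15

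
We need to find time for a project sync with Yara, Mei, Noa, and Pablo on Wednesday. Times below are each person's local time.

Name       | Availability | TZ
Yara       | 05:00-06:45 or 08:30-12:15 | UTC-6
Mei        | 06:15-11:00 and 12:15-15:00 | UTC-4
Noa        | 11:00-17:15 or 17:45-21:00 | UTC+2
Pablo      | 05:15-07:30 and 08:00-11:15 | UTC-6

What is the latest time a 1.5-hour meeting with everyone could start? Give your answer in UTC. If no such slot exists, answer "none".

Yara in UTC: 11:00-12:45, 14:30-18:15 (add 6h to convert from UTC-6).
Mei in UTC: 10:15-15:00, 16:15-19:00 (add 4h to convert from UTC-4).
Noa in UTC: 09:00-15:15, 15:45-19:00 (subtract 2h to convert from UTC+2).
Pablo in UTC: 11:15-13:30, 14:00-17:15 (add 6h to convert from UTC-6).
Yara ∩ Mei: 11:00-12:45, 14:30-15:00, 16:15-18:15.
Yara ∩ Mei ∩ Noa: 11:00-12:45, 14:30-15:00, 16:15-18:15.
Yara ∩ Mei ∩ Noa ∩ Pablo: 11:15-12:45, 14:30-15:00, 16:15-17:15.
The last common window of at least 90 minutes is 11:15-12:45; a 90-minute meeting can start as late as 11:15 and still end by 12:45.

11:15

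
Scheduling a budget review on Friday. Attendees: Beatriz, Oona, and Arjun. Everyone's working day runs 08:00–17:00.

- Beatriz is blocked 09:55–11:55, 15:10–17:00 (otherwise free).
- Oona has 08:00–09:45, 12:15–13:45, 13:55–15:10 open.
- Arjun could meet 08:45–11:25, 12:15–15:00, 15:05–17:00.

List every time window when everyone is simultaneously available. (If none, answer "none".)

08:45-09:45, 12:15-13:45, 13:55-15:00, 15:05-15:10

Beatriz free: 08:00-09:55, 11:55-15:10 (invert busy blocks within the working day).
Oona free: 08:00-09:45, 12:15-13:45, 13:55-15:10.
Arjun free: 08:45-11:25, 12:15-15:00, 15:05-17:00.
Beatriz ∩ Oona: 08:00-09:45, 12:15-13:45, 13:55-15:10.
Beatriz ∩ Oona ∩ Arjun: 08:45-09:45, 12:15-13:45, 13:55-15:00, 15:05-15:10.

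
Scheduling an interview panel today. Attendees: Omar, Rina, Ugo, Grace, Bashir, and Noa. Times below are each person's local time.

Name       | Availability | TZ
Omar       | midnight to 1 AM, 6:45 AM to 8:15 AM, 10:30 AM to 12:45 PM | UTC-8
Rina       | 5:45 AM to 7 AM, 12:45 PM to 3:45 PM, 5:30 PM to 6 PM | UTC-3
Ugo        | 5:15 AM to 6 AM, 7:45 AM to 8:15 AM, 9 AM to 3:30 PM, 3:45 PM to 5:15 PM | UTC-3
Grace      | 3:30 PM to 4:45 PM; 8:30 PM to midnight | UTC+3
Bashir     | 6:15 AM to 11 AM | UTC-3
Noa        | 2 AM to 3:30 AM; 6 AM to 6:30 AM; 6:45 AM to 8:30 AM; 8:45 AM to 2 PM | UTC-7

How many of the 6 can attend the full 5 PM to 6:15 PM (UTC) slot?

Omar in UTC: 08:00-09:00, 14:45-16:15, 18:30-20:45 (add 8h to convert from UTC-8).
Rina in UTC: 08:45-10:00, 15:45-18:45, 20:30-21:00 (add 3h to convert from UTC-3).
Ugo in UTC: 08:15-09:00, 10:45-11:15, 12:00-18:30, 18:45-20:15 (add 3h to convert from UTC-3).
Grace in UTC: 12:30-13:45, 17:30-21:00 (subtract 3h to convert from UTC+3).
Bashir in UTC: 09:15-14:00 (add 3h to convert from UTC-3).
Noa in UTC: 09:00-10:30, 13:00-13:30, 13:45-15:30, 15:45-21:00 (add 7h to convert from UTC-7).
Rina, Ugo, and Noa can make the full 17:00-18:15 slot — that's 3.

3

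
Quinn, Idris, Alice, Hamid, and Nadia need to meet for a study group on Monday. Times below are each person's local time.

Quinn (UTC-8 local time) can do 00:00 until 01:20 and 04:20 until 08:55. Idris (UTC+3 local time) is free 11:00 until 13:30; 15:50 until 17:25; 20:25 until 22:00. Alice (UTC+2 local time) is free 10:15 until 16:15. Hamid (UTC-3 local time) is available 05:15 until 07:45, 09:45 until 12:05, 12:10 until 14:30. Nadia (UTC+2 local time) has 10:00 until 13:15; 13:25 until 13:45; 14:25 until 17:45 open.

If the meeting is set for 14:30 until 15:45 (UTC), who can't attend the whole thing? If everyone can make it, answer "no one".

Alice, Hamid, Idris

Quinn in UTC: 08:00-09:20, 12:20-16:55 (add 8h to convert from UTC-8).
Idris in UTC: 08:00-10:30, 12:50-14:25, 17:25-19:00 (subtract 3h to convert from UTC+3).
Alice in UTC: 08:15-14:15 (subtract 2h to convert from UTC+2).
Hamid in UTC: 08:15-10:45, 12:45-15:05, 15:10-17:30 (add 3h to convert from UTC-3).
Nadia in UTC: 08:00-11:15, 11:25-11:45, 12:25-15:45 (subtract 2h to convert from UTC+2).
Quinn: free for 14:30-15:45. Idris: not fully free for 14:30-15:45. Alice: not fully free for 14:30-15:45. Hamid: not fully free for 14:30-15:45. Nadia: free for 14:30-15:45.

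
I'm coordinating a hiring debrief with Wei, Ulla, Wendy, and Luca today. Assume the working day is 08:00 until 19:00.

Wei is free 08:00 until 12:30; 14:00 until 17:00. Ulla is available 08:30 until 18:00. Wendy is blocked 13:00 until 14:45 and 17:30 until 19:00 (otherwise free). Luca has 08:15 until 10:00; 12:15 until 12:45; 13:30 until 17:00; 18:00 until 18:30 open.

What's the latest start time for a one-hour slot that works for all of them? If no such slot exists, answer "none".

Wei free: 08:00-12:30, 14:00-17:00.
Ulla free: 08:30-18:00.
Wendy free: 08:00-13:00, 14:45-17:30 (invert busy blocks within the working day).
Luca free: 08:15-10:00, 12:15-12:45, 13:30-17:00, 18:00-18:30.
Wei ∩ Ulla: 08:30-12:30, 14:00-17:00.
Wei ∩ Ulla ∩ Wendy: 08:30-12:30, 14:45-17:00.
Wei ∩ Ulla ∩ Wendy ∩ Luca: 08:30-10:00, 12:15-12:30, 14:45-17:00.
So the common availability across everyone is 08:30-10:00, 12:15-12:30, 14:45-17:00.
The last common window of at least 60 minutes is 14:45-17:00; a 60-minute meeting can start as late as 16:00 and still end by 17:00.

16:00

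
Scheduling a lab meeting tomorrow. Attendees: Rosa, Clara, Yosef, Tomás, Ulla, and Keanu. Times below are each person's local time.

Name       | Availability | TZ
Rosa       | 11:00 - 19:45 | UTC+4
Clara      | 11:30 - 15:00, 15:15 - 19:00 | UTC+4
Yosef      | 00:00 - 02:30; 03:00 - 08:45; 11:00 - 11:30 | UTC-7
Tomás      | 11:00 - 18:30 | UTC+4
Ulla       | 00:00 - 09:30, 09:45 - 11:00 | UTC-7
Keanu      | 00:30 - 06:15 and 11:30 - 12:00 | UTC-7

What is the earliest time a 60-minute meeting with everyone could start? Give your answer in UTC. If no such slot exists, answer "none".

07:30

Rosa in UTC: 07:00-15:45 (subtract 4h to convert from UTC+4).
Clara in UTC: 07:30-11:00, 11:15-15:00 (subtract 4h to convert from UTC+4).
Yosef in UTC: 07:00-09:30, 10:00-15:45, 18:00-18:30 (add 7h to convert from UTC-7).
Tomás in UTC: 07:00-14:30 (subtract 4h to convert from UTC+4).
Ulla in UTC: 07:00-16:30, 16:45-18:00 (add 7h to convert from UTC-7).
Keanu in UTC: 07:30-13:15, 18:30-19:00 (add 7h to convert from UTC-7).
Rosa ∩ Clara: 07:30-11:00, 11:15-15:00.
Rosa ∩ Clara ∩ Yosef: 07:30-09:30, 10:00-11:00, 11:15-15:00.
Rosa ∩ Clara ∩ Yosef ∩ Tomás: 07:30-09:30, 10:00-11:00, 11:15-14:30.
Rosa ∩ Clara ∩ Yosef ∩ Tomás ∩ Ulla: 07:30-09:30, 10:00-11:00, 11:15-14:30.
Rosa ∩ Clara ∩ Yosef ∩ Tomás ∩ Ulla ∩ Keanu: 07:30-09:30, 10:00-11:00, 11:15-13:15.
So the common availability across everyone is 07:30-09:30, 10:00-11:00, 11:15-13:15.
The first common window of at least 60 minutes is 07:30-09:30, so the earliest start is 07:30.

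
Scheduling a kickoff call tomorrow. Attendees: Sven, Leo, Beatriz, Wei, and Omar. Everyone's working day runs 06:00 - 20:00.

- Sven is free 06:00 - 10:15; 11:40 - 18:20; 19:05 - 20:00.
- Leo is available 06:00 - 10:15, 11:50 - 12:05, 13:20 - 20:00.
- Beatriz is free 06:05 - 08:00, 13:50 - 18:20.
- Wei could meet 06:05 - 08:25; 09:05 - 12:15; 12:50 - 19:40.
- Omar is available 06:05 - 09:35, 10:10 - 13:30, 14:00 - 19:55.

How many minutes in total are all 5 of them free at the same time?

375

Sven ∩ Leo: 06:00-10:15, 11:50-12:05, 13:20-18:20, 19:05-20:00.
Sven ∩ Leo ∩ Beatriz: 06:05-08:00, 13:50-18:20.
Sven ∩ Leo ∩ Beatriz ∩ Wei: 06:05-08:00, 13:50-18:20.
Sven ∩ Leo ∩ Beatriz ∩ Wei ∩ Omar: 06:05-08:00, 14:00-18:20.
Summing the common windows: 115 + 260 = 375 minutes.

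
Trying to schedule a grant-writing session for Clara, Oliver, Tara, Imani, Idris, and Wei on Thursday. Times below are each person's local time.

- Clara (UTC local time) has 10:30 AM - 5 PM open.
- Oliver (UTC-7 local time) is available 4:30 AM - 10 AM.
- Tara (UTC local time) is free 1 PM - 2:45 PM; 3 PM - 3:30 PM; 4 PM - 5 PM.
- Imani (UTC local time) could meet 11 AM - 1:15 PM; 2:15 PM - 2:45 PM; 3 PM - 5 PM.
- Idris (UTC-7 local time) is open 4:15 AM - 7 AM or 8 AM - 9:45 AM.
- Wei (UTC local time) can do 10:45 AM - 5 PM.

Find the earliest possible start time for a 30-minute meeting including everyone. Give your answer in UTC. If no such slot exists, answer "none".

Clara in UTC: 10:30-17:00.
Oliver in UTC: 11:30-17:00 (add 7h to convert from UTC-7).
Tara in UTC: 13:00-14:45, 15:00-15:30, 16:00-17:00.
Imani in UTC: 11:00-13:15, 14:15-14:45, 15:00-17:00.
Idris in UTC: 11:15-14:00, 15:00-16:45 (add 7h to convert from UTC-7).
Wei in UTC: 10:45-17:00.
Clara ∩ Oliver: 11:30-17:00.
Clara ∩ Oliver ∩ Tara: 13:00-14:45, 15:00-15:30, 16:00-17:00.
Clara ∩ Oliver ∩ Tara ∩ Imani: 13:00-13:15, 14:15-14:45, 15:00-15:30, 16:00-17:00.
Clara ∩ Oliver ∩ Tara ∩ Imani ∩ Idris: 13:00-13:15, 15:00-15:30, 16:00-16:45.
Clara ∩ Oliver ∩ Tara ∩ Imani ∩ Idris ∩ Wei: 13:00-13:15, 15:00-15:30, 16:00-16:45.
The first common window of at least 30 minutes is 15:00-15:30, so the earliest start is 15:00.

15:00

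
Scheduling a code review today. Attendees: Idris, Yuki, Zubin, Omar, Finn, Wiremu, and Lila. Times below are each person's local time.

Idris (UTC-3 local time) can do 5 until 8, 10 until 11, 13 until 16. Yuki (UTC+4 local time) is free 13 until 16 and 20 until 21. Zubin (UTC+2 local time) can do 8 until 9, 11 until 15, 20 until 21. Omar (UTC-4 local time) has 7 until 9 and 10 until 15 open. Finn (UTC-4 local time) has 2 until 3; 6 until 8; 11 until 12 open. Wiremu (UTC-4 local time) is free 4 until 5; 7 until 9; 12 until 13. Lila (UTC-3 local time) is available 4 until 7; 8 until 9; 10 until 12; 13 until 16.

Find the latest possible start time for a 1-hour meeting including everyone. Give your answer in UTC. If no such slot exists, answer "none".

none

Idris in UTC: 08:00-11:00, 13:00-14:00, 16:00-19:00 (add 3h to convert from UTC-3).
Yuki in UTC: 09:00-12:00, 16:00-17:00 (subtract 4h to convert from UTC+4).
Zubin in UTC: 06:00-07:00, 09:00-13:00, 18:00-19:00 (subtract 2h to convert from UTC+2).
Omar in UTC: 11:00-13:00, 14:00-19:00 (add 4h to convert from UTC-4).
Finn in UTC: 06:00-07:00, 10:00-12:00, 15:00-16:00 (add 4h to convert from UTC-4).
Wiremu in UTC: 08:00-09:00, 11:00-13:00, 16:00-17:00 (add 4h to convert from UTC-4).
Lila in UTC: 07:00-10:00, 11:00-12:00, 13:00-15:00, 16:00-19:00 (add 3h to convert from UTC-3).
Idris ∩ Yuki: 09:00-11:00, 16:00-17:00.
Idris ∩ Yuki ∩ Zubin: 09:00-11:00.
Idris ∩ Yuki ∩ Zubin ∩ Omar: ∅.
Idris ∩ Yuki ∩ Zubin ∩ Omar ∩ Finn: ∅.
Idris ∩ Yuki ∩ Zubin ∩ Omar ∩ Finn ∩ Wiremu: ∅.
Idris ∩ Yuki ∩ Zubin ∩ Omar ∩ Finn ∩ Wiremu ∩ Lila: ∅.
There is no time when everyone is free.
No common window is at least 60 minutes long.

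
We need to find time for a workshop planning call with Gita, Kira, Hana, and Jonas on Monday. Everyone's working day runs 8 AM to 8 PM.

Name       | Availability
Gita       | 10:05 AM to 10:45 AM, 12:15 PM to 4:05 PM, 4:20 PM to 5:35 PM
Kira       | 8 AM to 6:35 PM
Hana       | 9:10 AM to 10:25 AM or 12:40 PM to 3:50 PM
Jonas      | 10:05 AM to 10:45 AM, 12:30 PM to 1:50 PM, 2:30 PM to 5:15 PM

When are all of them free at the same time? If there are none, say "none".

Gita ∩ Kira: 10:05-10:45, 12:15-16:05, 16:20-17:35.
Gita ∩ Kira ∩ Hana: 10:05-10:25, 12:40-15:50.
Gita ∩ Kira ∩ Hana ∩ Jonas: 10:05-10:25, 12:40-13:50, 14:30-15:50.

10:05-10:25, 12:40-13:50, 14:30-15:50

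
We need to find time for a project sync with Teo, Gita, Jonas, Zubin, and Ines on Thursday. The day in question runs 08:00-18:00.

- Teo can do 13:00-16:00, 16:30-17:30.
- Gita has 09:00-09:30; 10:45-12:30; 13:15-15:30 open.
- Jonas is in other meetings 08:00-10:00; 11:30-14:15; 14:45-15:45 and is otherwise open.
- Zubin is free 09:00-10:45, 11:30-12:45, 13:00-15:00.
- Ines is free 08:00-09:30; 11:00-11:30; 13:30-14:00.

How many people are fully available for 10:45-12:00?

1

Teo free: 13:00-16:00, 16:30-17:30.
Gita free: 09:00-09:30, 10:45-12:30, 13:15-15:30.
Jonas free: 10:00-11:30, 14:15-14:45, 15:45-18:00 (invert busy blocks within the working day).
Zubin free: 09:00-10:45, 11:30-12:45, 13:00-15:00.
Ines free: 08:00-09:30, 11:00-11:30, 13:30-14:00.
Gita can make the full 10:45-12:00 slot — that's 1.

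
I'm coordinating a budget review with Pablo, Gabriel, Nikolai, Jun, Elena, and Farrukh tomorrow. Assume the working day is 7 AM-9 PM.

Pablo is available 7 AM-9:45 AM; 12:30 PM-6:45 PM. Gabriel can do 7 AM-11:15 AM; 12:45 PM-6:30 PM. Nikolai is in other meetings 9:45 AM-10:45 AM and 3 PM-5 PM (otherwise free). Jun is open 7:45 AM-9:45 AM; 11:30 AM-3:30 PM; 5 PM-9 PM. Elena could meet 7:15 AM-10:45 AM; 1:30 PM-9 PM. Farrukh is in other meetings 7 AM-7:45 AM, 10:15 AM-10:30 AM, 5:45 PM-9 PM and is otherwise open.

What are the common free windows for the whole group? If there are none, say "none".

Pablo free: 07:00-09:45, 12:30-18:45.
Gabriel free: 07:00-11:15, 12:45-18:30.
Nikolai free: 07:00-09:45, 10:45-15:00, 17:00-21:00 (invert busy blocks within the working day).
Jun free: 07:45-09:45, 11:30-15:30, 17:00-21:00.
Elena free: 07:15-10:45, 13:30-21:00.
Farrukh free: 07:45-10:15, 10:30-17:45 (invert busy blocks within the working day).
Pablo ∩ Gabriel: 07:00-09:45, 12:45-18:30.
Pablo ∩ Gabriel ∩ Nikolai: 07:00-09:45, 12:45-15:00, 17:00-18:30.
Pablo ∩ Gabriel ∩ Nikolai ∩ Jun: 07:45-09:45, 12:45-15:00, 17:00-18:30.
Pablo ∩ Gabriel ∩ Nikolai ∩ Jun ∩ Elena: 07:45-09:45, 13:30-15:00, 17:00-18:30.
Pablo ∩ Gabriel ∩ Nikolai ∩ Jun ∩ Elena ∩ Farrukh: 07:45-09:45, 13:30-15:00, 17:00-17:45.
Those are the intersection windows.

07:45-09:45, 13:30-15:00, 17:00-17:45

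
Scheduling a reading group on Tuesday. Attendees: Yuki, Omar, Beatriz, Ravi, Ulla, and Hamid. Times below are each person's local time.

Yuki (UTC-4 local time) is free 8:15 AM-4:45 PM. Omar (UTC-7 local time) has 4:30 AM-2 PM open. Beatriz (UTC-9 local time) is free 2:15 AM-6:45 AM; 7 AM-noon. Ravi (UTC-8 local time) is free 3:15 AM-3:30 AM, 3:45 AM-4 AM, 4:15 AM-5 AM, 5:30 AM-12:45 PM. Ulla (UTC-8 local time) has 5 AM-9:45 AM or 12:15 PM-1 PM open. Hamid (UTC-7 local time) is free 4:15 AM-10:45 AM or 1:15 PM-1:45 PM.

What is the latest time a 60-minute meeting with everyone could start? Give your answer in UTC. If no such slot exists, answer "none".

Yuki in UTC: 12:15-20:45 (add 4h to convert from UTC-4).
Omar in UTC: 11:30-21:00 (add 7h to convert from UTC-7).
Beatriz in UTC: 11:15-15:45, 16:00-21:00 (add 9h to convert from UTC-9).
Ravi in UTC: 11:15-11:30, 11:45-12:00, 12:15-13:00, 13:30-20:45 (add 8h to convert from UTC-8).
Ulla in UTC: 13:00-17:45, 20:15-21:00 (add 8h to convert from UTC-8).
Hamid in UTC: 11:15-17:45, 20:15-20:45 (add 7h to convert from UTC-7).
Yuki ∩ Omar: 12:15-20:45.
Yuki ∩ Omar ∩ Beatriz: 12:15-15:45, 16:00-20:45.
Yuki ∩ Omar ∩ Beatriz ∩ Ravi: 12:15-13:00, 13:30-15:45, 16:00-20:45.
Yuki ∩ Omar ∩ Beatriz ∩ Ravi ∩ Ulla: 13:30-15:45, 16:00-17:45, 20:15-20:45.
Yuki ∩ Omar ∩ Beatriz ∩ Ravi ∩ Ulla ∩ Hamid: 13:30-15:45, 16:00-17:45, 20:15-20:45.
The last common window of at least 60 minutes is 16:00-17:45; a 60-minute meeting can start as late as 16:45 and still end by 17:45.

16:45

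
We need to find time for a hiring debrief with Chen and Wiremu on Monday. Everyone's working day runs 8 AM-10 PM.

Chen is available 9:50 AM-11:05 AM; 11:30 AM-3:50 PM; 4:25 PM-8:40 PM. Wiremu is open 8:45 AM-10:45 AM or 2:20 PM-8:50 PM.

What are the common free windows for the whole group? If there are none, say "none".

Chen ∩ Wiremu: 09:50-10:45, 14:20-15:50, 16:25-20:40.

09:50-10:45, 14:20-15:50, 16:25-20:40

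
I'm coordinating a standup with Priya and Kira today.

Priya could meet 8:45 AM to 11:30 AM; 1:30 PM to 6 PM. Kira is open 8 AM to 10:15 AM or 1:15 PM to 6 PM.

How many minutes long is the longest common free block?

Priya ∩ Kira: 08:45-10:15, 13:30-18:00.
The longest is 13:30-18:00 at 270 minutes.

270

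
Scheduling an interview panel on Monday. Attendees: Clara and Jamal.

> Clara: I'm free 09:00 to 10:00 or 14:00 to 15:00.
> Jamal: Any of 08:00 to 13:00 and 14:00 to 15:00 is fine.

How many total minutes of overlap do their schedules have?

120

Clara ∩ Jamal: 09:00-10:00, 14:00-15:00.
Those are the intersection windows.
Summing the common windows: 60 + 60 = 120 minutes.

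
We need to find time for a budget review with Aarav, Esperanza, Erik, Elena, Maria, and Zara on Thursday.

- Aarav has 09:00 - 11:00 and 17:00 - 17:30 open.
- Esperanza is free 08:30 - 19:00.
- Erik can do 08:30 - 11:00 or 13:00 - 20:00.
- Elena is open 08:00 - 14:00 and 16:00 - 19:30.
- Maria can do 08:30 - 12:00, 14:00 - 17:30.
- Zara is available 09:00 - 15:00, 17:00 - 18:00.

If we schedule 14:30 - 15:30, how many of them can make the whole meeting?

Esperanza, Erik, and Maria can make the full 14:30-15:30 slot — that's 3.

3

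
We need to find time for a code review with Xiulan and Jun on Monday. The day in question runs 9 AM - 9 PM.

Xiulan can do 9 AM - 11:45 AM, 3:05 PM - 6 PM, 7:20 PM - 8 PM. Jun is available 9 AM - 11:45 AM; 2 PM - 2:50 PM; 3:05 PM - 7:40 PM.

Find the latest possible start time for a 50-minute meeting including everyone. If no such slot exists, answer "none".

17:10

Xiulan ∩ Jun: 09:00-11:45, 15:05-18:00, 19:20-19:40.
The last common window of at least 50 minutes is 15:05-18:00; a 50-minute meeting can start as late as 17:10 and still end by 18:00.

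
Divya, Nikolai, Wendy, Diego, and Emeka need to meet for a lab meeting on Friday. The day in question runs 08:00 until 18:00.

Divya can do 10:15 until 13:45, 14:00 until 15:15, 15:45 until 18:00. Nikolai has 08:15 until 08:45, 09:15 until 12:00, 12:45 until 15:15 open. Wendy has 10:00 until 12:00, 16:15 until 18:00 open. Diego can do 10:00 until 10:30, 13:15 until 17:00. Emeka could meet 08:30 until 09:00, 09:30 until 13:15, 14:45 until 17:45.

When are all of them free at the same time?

Divya ∩ Nikolai: 10:15-12:00, 12:45-13:45, 14:00-15:15.
Divya ∩ Nikolai ∩ Wendy: 10:15-12:00.
Divya ∩ Nikolai ∩ Wendy ∩ Diego: 10:15-10:30.
Divya ∩ Nikolai ∩ Wendy ∩ Diego ∩ Emeka: 10:15-10:30.
So the common availability across everyone is 10:15-10:30.

10:15-10:30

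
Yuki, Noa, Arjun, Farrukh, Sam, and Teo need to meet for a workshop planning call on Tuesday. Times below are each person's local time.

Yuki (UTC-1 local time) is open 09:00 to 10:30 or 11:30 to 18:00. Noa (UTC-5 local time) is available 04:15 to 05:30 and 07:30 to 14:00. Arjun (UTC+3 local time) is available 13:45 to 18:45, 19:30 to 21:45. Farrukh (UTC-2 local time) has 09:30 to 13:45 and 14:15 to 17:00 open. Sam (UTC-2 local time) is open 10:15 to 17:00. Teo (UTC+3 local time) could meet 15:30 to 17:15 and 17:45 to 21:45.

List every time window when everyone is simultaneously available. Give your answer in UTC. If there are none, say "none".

12:30-14:15, 14:45-15:45, 16:30-18:45

Yuki in UTC: 10:00-11:30, 12:30-19:00 (add 1h to convert from UTC-1).
Noa in UTC: 09:15-10:30, 12:30-19:00 (add 5h to convert from UTC-5).
Arjun in UTC: 10:45-15:45, 16:30-18:45 (subtract 3h to convert from UTC+3).
Farrukh in UTC: 11:30-15:45, 16:15-19:00 (add 2h to convert from UTC-2).
Sam in UTC: 12:15-19:00 (add 2h to convert from UTC-2).
Teo in UTC: 12:30-14:15, 14:45-18:45 (subtract 3h to convert from UTC+3).
Yuki ∩ Noa: 10:00-10:30, 12:30-19:00.
Yuki ∩ Noa ∩ Arjun: 12:30-15:45, 16:30-18:45.
Yuki ∩ Noa ∩ Arjun ∩ Farrukh: 12:30-15:45, 16:30-18:45.
Yuki ∩ Noa ∩ Arjun ∩ Farrukh ∩ Sam: 12:30-15:45, 16:30-18:45.
Yuki ∩ Noa ∩ Arjun ∩ Farrukh ∩ Sam ∩ Teo: 12:30-14:15, 14:45-15:45, 16:30-18:45.
Those are the intersection windows.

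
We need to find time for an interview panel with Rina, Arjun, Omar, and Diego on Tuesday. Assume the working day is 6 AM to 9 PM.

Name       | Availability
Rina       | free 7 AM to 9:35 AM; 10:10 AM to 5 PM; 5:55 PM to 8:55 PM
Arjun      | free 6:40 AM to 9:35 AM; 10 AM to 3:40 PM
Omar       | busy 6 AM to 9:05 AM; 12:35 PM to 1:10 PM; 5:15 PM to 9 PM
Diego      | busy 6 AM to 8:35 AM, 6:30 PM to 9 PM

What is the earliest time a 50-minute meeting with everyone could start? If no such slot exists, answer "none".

Rina free: 07:00-09:35, 10:10-17:00, 17:55-20:55.
Arjun free: 06:40-09:35, 10:00-15:40.
Omar free: 09:05-12:35, 13:10-17:15 (invert busy blocks within the working day).
Diego free: 08:35-18:30 (invert busy blocks within the working day).
Rina ∩ Arjun: 07:00-09:35, 10:10-15:40.
Rina ∩ Arjun ∩ Omar: 09:05-09:35, 10:10-12:35, 13:10-15:40.
Rina ∩ Arjun ∩ Omar ∩ Diego: 09:05-09:35, 10:10-12:35, 13:10-15:40.
The first common window of at least 50 minutes is 10:10-12:35, so the earliest start is 10:10.

10:10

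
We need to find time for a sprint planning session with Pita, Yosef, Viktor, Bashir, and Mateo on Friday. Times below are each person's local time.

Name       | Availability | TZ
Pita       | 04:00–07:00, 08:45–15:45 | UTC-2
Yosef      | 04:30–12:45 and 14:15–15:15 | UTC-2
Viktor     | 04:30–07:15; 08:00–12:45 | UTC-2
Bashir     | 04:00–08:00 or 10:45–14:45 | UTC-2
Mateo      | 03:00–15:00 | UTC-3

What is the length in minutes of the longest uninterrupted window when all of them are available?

Pita in UTC: 06:00-09:00, 10:45-17:45 (add 2h to convert from UTC-2).
Yosef in UTC: 06:30-14:45, 16:15-17:15 (add 2h to convert from UTC-2).
Viktor in UTC: 06:30-09:15, 10:00-14:45 (add 2h to convert from UTC-2).
Bashir in UTC: 06:00-10:00, 12:45-16:45 (add 2h to convert from UTC-2).
Mateo in UTC: 06:00-18:00 (add 3h to convert from UTC-3).
Pita ∩ Yosef: 06:30-09:00, 10:45-14:45, 16:15-17:15.
Pita ∩ Yosef ∩ Viktor: 06:30-09:00, 10:45-14:45.
Pita ∩ Yosef ∩ Viktor ∩ Bashir: 06:30-09:00, 12:45-14:45.
Pita ∩ Yosef ∩ Viktor ∩ Bashir ∩ Mateo: 06:30-09:00, 12:45-14:45.
The longest is 06:30-09:00 at 150 minutes.

150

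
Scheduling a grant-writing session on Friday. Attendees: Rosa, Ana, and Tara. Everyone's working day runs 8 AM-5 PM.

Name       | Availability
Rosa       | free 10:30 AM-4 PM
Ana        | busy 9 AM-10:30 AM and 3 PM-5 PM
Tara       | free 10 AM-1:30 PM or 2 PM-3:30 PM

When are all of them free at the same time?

Rosa free: 10:30-16:00.
Ana free: 08:00-09:00, 10:30-15:00 (invert busy blocks within the working day).
Tara free: 10:00-13:30, 14:00-15:30.
Rosa ∩ Ana: 10:30-15:00.
Rosa ∩ Ana ∩ Tara: 10:30-13:30, 14:00-15:00.

10:30-13:30, 14:00-15:00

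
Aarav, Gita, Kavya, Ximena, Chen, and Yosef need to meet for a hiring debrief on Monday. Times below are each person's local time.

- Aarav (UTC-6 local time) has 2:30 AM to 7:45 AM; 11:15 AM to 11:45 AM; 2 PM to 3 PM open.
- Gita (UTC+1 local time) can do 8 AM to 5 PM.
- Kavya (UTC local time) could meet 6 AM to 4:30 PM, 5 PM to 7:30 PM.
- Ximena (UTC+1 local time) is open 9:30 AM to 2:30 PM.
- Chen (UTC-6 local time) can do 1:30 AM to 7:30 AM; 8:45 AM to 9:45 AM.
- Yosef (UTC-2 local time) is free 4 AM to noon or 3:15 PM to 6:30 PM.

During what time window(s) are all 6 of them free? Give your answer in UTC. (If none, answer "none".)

Aarav in UTC: 08:30-13:45, 17:15-17:45, 20:00-21:00 (add 6h to convert from UTC-6).
Gita in UTC: 07:00-16:00 (subtract 1h to convert from UTC+1).
Kavya in UTC: 06:00-16:30, 17:00-19:30.
Ximena in UTC: 08:30-13:30 (subtract 1h to convert from UTC+1).
Chen in UTC: 07:30-13:30, 14:45-15:45 (add 6h to convert from UTC-6).
Yosef in UTC: 06:00-14:00, 17:15-20:30 (add 2h to convert from UTC-2).
Aarav ∩ Gita: 08:30-13:45.
Aarav ∩ Gita ∩ Kavya: 08:30-13:45.
Aarav ∩ Gita ∩ Kavya ∩ Ximena: 08:30-13:30.
Aarav ∩ Gita ∩ Kavya ∩ Ximena ∩ Chen: 08:30-13:30.
Aarav ∩ Gita ∩ Kavya ∩ Ximena ∩ Chen ∩ Yosef: 08:30-13:30.

08:30-13:30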